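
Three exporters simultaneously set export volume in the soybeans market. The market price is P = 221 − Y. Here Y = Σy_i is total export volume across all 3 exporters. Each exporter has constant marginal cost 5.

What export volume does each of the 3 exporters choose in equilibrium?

54

A representative exporter's profit is π_i = y_i(221 − Y) − 5y_i, with Y = y_i + Σ_{j≠i} y_j.
First-order condition: 216 − 2y_i − Σ_{j≠i} y_j = 0.
In a symmetric equilibrium every exporter chooses the same y, so Σ_{j≠i} y_j = 2y. The condition becomes 216 − 4y = 0, giving y = 216/4 = 54.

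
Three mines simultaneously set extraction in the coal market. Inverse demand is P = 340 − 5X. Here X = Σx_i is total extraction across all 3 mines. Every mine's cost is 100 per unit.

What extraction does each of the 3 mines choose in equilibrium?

12

A representative mine's profit is π_i = x_i(340 − 5X) − 100x_i, with X = x_i + Σ_{j≠i} x_j.
First-order condition: 240 − 10x_i − 5Σ_{j≠i} x_j = 0.
In a symmetric equilibrium every mine chooses the same x, so Σ_{j≠i} x_j = 2x. The condition becomes 240 − 20x = 0, giving x = 240/20 = 12.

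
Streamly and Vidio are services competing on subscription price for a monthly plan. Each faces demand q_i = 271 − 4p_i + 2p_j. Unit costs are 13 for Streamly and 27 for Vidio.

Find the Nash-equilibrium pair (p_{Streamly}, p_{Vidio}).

55.7, 61.3

Streamly's profit: π = (p_{Streamly} − 13)(271 − 4p_{Streamly} + 2p_{Vidio}).
∂π/∂p_{Streamly} = 323 − 8p_{Streamly} + 2p_{Vidio} = 0 ⇒ p_{Streamly} = 40.375 + 0.25p_{Vidio}.
Similarly p_{Vidio} = 47.375 + 0.25p_{Streamly}.
Plugging p_{Vidio} into Streamly's best response: p_{Streamly} = 40.375 + 0.25(47.375 + 0.25p_{Streamly}) ⇒ 0.9375p_{Streamly} = 1671/32, so p_{Streamly} = 55.7.
Then p_{Vidio} = 47.375 + 0.25·55.7 = 61.3.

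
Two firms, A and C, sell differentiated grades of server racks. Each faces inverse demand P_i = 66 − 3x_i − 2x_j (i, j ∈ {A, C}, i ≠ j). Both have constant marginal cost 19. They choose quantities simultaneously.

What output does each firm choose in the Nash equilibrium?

5.875

Firm A's profit: π = x_A(66 − 3x_A − 2x_C) − 19x_A.
∂π/∂x_A = 47 − 6x_A − 2x_C = 0 ⇒ x_A = 47/6 − (1/3)x_C.
Setting x_A = x_C in the reaction function: x_A = 47/6 − (1/3)x_A, so x_A = (47/6) / (4/3) = 5.875.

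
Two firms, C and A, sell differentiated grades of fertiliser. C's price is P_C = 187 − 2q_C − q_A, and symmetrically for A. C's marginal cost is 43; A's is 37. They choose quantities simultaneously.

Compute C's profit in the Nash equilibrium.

Firm C's profit: π = q_C(187 − 2q_C − q_A) − 43q_C.
∂π/∂q_C = 144 − 4q_C − q_A = 0 ⇒ q_C = 36 − 0.25q_A.
Similarly q_A = 37.5 − 0.25q_C.
Substituting the second reaction function into the first: q_C = 36 − 0.25(37.5 − 0.25q_C), which gives 0.9375q_C = 26.625 ⇒ q_C = 28.4.
Then q_A = 37.5 − 0.25·28.4 = 30.4.
P_C = 187 − 2·28.4 − 30.4 = 99.8.
Profit = (99.8 − 43)·28.4 = 1613.12.

1613.12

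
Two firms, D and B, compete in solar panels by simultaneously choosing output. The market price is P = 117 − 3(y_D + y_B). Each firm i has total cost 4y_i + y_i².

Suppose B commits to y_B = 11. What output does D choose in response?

10

Firm D's profit: π = y_D(117 − 3(y_D + y_B)) − 4y_D − y_D².
∂π/∂y_D = 113 − 8y_D − 3y_B = 0, so y_D = 14.125 − 0.375y_B.
At y_B = 11: y_D = 14.125 − 0.375·11 = 10.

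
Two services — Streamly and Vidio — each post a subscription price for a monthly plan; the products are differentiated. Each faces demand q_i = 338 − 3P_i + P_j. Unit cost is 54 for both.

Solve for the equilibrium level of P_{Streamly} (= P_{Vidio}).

100

Streamly's profit: π = (P_{Streamly} − 54)(338 − 3P_{Streamly} + P_{Vidio}).
∂π/∂P_{Streamly} = 500 − 6P_{Streamly} + P_{Vidio} = 0 ⇒ P_{Streamly} = 250/3 + (1/6)P_{Vidio}.
The game is symmetric, so in equilibrium P_{Vidio} = P_{Streamly}: the reaction function gives (5/6)P_{Streamly} = 250/3, hence P_{Streamly} = 100.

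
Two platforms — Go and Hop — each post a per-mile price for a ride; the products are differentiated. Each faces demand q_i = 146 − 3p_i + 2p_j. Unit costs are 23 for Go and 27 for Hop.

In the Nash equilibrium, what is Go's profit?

Go's profit: π = (p_{Go} − 23)(146 − 3p_{Go} + 2p_{Hop}).
∂π/∂p_{Go} = 215 − 6p_{Go} + 2p_{Hop} = 0 ⇒ p_{Go} = 215/6 + (1/3)p_{Hop}.
Similarly p_{Hop} = 227/6 + (1/3)p_{Go}.
Solving the two reaction functions simultaneously: (1 − (1/3)(1/3))p_{Go} = 215/6 + (1/3)·(227/6), so (8/9)p_{Go} = 436/9 and p_{Go} = 54.5.
Then p_{Hop} = 227/6 + (1/3)·54.5 = 56.
q_{Go} = 146 − 3·54.5 + 2·56 = 94.5.
Profit = (54.5 − 23)·94.5 = 2976.75.

2976.75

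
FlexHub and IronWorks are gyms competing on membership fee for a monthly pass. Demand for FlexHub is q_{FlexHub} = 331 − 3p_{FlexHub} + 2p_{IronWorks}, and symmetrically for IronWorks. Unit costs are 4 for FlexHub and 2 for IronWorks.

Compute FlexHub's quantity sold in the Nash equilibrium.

244.125

FlexHub's profit: π = (p_{FlexHub} − 4)(331 − 3p_{FlexHub} + 2p_{IronWorks}).
∂π/∂p_{FlexHub} = 343 − 6p_{FlexHub} + 2p_{IronWorks} = 0 ⇒ p_{FlexHub} = 343/6 + (1/3)p_{IronWorks}.
Similarly p_{IronWorks} = 337/6 + (1/3)p_{FlexHub}.
Plugging p_{IronWorks} into FlexHub's best response: p_{FlexHub} = 343/6 + (1/3)(337/6 + (1/3)p_{FlexHub}) ⇒ (8/9)p_{FlexHub} = 683/9, so p_{FlexHub} = 85.375.
Then p_{IronWorks} = 337/6 + (1/3)·85.375 = 84.625.
q_{FlexHub} = 331 − 3·85.375 + 2·84.625 = 244.125.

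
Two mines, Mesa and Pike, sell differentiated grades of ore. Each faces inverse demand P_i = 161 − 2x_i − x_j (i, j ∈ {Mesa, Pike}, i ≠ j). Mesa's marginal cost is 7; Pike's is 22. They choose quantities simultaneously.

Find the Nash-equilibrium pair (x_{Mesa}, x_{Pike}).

Mine Mesa's profit: π = x_{Mesa}(161 − 2x_{Mesa} − x_{Pike}) − 7x_{Mesa}.
∂π/∂x_{Mesa} = 154 − 4x_{Mesa} − x_{Pike} = 0 ⇒ x_{Mesa} = 38.5 − 0.25x_{Pike}.
Similarly x_{Pike} = 34.75 − 0.25x_{Mesa}.
Substituting the second reaction function into the first: x_{Mesa} = 38.5 − 0.25(34.75 − 0.25x_{Mesa}), which gives 0.9375x_{Mesa} = 29.8125 ⇒ x_{Mesa} = 31.8.
Then x_{Pike} = 34.75 − 0.25·31.8 = 26.8.

31.8, 26.8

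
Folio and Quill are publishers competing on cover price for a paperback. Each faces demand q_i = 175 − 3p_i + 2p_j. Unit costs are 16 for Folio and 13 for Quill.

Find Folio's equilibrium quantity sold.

Folio's profit: π = (p_{Folio} − 16)(175 − 3p_{Folio} + 2p_{Quill}).
∂π/∂p_{Folio} = 223 − 6p_{Folio} + 2p_{Quill} = 0 ⇒ p_{Folio} = 223/6 + (1/3)p_{Quill}.
Similarly p_{Quill} = 107/3 + (1/3)p_{Folio}.
Plugging p_{Quill} into Folio's best response: p_{Folio} = 223/6 + (1/3)(107/3 + (1/3)p_{Folio}) ⇒ (8/9)p_{Folio} = 883/18, so p_{Folio} = 55.1875.
Then p_{Quill} = 107/3 + (1/3)·55.1875 = 54.0625.
q_{Folio} = 175 − 3·55.1875 + 2·54.0625 = 117.5625.

117.5625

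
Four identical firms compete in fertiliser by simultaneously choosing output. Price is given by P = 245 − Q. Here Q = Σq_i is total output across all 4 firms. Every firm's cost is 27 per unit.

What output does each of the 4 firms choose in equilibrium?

A representative firm's profit is π_i = q_i(245 − Q) − 27q_i, with Q = q_i + Σ_{j≠i} q_j.
First-order condition: 218 − 2q_i − Σ_{j≠i} q_j = 0.
With identical firms, set every q_j = q: then 218 − 2q − 3q = 0, i.e. q = 218/5 = 43.6.

43.6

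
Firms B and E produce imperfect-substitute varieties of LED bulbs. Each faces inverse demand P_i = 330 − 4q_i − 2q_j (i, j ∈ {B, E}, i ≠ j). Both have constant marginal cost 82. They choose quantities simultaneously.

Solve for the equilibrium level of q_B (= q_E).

24.8

Firm B's profit: π = q_B(330 − 4q_B − 2q_E) − 82q_B.
∂π/∂q_B = 248 − 8q_B − 2q_E = 0 ⇒ q_B = 31 − 0.25q_E.
The game is symmetric, so in equilibrium q_E = q_B: the reaction function gives 1.25q_B = 31, hence q_B = 24.8.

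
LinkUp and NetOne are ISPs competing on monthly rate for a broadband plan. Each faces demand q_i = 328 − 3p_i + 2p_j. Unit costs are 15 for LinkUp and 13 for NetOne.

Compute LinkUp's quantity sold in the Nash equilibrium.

LinkUp's profit: π = (p_{LinkUp} − 15)(328 − 3p_{LinkUp} + 2p_{NetOne}).
∂π/∂p_{LinkUp} = 373 − 6p_{LinkUp} + 2p_{NetOne} = 0 ⇒ p_{LinkUp} = 373/6 + (1/3)p_{NetOne}.
Similarly p_{NetOne} = 367/6 + (1/3)p_{LinkUp}.
Plugging p_{NetOne} into LinkUp's best response: p_{LinkUp} = 373/6 + (1/3)(367/6 + (1/3)p_{LinkUp}) ⇒ (8/9)p_{LinkUp} = 743/9, so p_{LinkUp} = 92.875.
Then p_{NetOne} = 367/6 + (1/3)·92.875 = 92.125.
q_{LinkUp} = 328 − 3·92.875 + 2·92.125 = 233.625.

233.625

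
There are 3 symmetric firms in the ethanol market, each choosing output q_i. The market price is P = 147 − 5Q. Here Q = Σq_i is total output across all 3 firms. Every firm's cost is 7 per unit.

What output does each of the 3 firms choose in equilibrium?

A representative firm's profit is π_i = q_i(147 − 5Q) − 7q_i, with Q = q_i + Σ_{j≠i} q_j.
First-order condition: 140 − 10q_i − 5Σ_{j≠i} q_j = 0.
In a symmetric equilibrium every firm chooses the same q, so Σ_{j≠i} q_j = 2q. The condition becomes 140 − 20q = 0, giving q = 140/20 = 7.

7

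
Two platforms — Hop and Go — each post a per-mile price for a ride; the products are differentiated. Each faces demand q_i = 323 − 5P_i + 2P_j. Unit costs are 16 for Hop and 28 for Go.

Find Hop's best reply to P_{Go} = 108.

Hop's profit: π = (P_{Hop} − 16)(323 − 5P_{Hop} + 2P_{Go}).
∂π/∂P_{Hop} = 403 − 10P_{Hop} + 2P_{Go} = 0 ⇒ P_{Hop} = 40.3 + 0.2P_{Go}.
At P_{Go} = 108: P_{Hop} = 40.3 + 0.2·108 = 61.9.

61.9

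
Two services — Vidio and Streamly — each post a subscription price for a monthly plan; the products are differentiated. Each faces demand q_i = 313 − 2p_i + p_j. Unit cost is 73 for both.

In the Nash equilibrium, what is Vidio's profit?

12800

Vidio's profit: π = (p_{Vidio} − 73)(313 − 2p_{Vidio} + p_{Streamly}).
∂π/∂p_{Vidio} = 459 − 4p_{Vidio} + p_{Streamly} = 0 ⇒ p_{Vidio} = 114.75 + 0.25p_{Streamly}.
The game is symmetric, so in equilibrium p_{Streamly} = p_{Vidio}: the reaction function gives 0.75p_{Vidio} = 114.75, hence p_{Vidio} = 153.
q_{Vidio} = 313 − 2·153 + 153 = 160.
Profit = (153 − 73)·160 = 12800.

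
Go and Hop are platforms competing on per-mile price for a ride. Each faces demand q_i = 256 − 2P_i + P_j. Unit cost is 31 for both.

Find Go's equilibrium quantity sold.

150

Go's profit: π = (P_{Go} − 31)(256 − 2P_{Go} + P_{Hop}).
∂π/∂P_{Go} = 318 − 4P_{Go} + P_{Hop} = 0 ⇒ P_{Go} = 79.5 + 0.25P_{Hop}.
Setting P_{Go} = P_{Hop} in the reaction function: P_{Go} = 79.5 + 0.25P_{Go}, so P_{Go} = 79.5 / 0.75 = 106.
q_{Go} = 256 − 2·106 + 106 = 150.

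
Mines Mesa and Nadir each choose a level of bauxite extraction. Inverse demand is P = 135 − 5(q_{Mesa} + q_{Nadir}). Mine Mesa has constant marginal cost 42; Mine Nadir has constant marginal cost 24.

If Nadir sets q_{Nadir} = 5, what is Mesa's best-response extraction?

6.8

Mine Mesa's profit: π = q_{Mesa}(135 − 5(q_{Mesa} + q_{Nadir})) − 42q_{Mesa}.
∂π/∂q_{Mesa} = 93 − 10q_{Mesa} − 5q_{Nadir} = 0, so q_{Mesa} = 9.3 − 0.5q_{Nadir}.
At q_{Nadir} = 5: q_{Mesa} = 9.3 − 0.5·5 = 6.8.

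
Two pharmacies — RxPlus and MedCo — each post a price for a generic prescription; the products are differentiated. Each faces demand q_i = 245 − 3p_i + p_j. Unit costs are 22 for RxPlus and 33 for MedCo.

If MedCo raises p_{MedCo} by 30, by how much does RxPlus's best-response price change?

5

RxPlus's profit: π = (p_{RxPlus} − 22)(245 − 3p_{RxPlus} + p_{MedCo}).
∂π/∂p_{RxPlus} = 311 − 6p_{RxPlus} + p_{MedCo} = 0 ⇒ p_{RxPlus} = 311/6 + (1/6)p_{MedCo}.
The reaction-function slope is 1/6, so a 30-unit rise in p_{MedCo} moves p_{RxPlus} by 1/6 × 30 = 5. RxPlus's best response rises — the actions are strategic complements.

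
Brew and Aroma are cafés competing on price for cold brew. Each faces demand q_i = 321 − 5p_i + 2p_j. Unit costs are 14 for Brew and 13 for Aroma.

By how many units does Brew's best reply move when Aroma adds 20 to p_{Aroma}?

4

Brew's profit: π = (p_{Brew} − 14)(321 − 5p_{Brew} + 2p_{Aroma}).
∂π/∂p_{Brew} = 391 − 10p_{Brew} + 2p_{Aroma} = 0 ⇒ p_{Brew} = 39.1 + 0.2p_{Aroma}.
The reaction-function slope is 0.2, so a 20-unit rise in p_{Aroma} moves p_{Brew} by 0.2 × 20 = 4. Brew's best response rises — the actions are strategic complements.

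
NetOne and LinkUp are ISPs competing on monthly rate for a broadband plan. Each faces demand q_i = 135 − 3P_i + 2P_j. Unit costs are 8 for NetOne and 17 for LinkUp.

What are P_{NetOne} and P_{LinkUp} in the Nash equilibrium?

NetOne's profit: π = (P_{NetOne} − 8)(135 − 3P_{NetOne} + 2P_{LinkUp}).
∂π/∂P_{NetOne} = 159 − 6P_{NetOne} + 2P_{LinkUp} = 0 ⇒ P_{NetOne} = 26.5 + (1/3)P_{LinkUp}.
Similarly P_{LinkUp} = 31 + (1/3)P_{NetOne}.
Solving the two reaction functions simultaneously: (1 − (1/3)(1/3))P_{NetOne} = 26.5 + (1/3)·31, so (8/9)P_{NetOne} = 221/6 and P_{NetOne} = 41.4375.
Then P_{LinkUp} = 31 + (1/3)·41.4375 = 44.8125.

41.4375, 44.8125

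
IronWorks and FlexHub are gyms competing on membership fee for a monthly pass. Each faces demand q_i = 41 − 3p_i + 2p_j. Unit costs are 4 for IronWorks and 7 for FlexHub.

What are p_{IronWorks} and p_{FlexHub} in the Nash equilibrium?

IronWorks's profit: π = (p_{IronWorks} − 4)(41 − 3p_{IronWorks} + 2p_{FlexHub}).
∂π/∂p_{IronWorks} = 53 − 6p_{IronWorks} + 2p_{FlexHub} = 0 ⇒ p_{IronWorks} = 53/6 + (1/3)p_{FlexHub}.
Similarly p_{FlexHub} = 31/3 + (1/3)p_{IronWorks}.
Plugging p_{FlexHub} into IronWorks's best response: p_{IronWorks} = 53/6 + (1/3)(31/3 + (1/3)p_{IronWorks}) ⇒ (8/9)p_{IronWorks} = 221/18, so p_{IronWorks} = 13.8125.
Then p_{FlexHub} = 31/3 + (1/3)·13.8125 = 14.9375.

13.8125, 14.9375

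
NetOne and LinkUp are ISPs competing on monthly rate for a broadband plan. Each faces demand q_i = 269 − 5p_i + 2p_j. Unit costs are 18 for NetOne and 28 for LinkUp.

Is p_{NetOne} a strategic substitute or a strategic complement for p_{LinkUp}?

strategic complements

NetOne's profit: π = (p_{NetOne} − 18)(269 − 5p_{NetOne} + 2p_{LinkUp}).
∂π/∂p_{NetOne} = 359 − 10p_{NetOne} + 2p_{LinkUp} = 0 ⇒ p_{NetOne} = 35.9 + 0.2p_{LinkUp}.
The best-response slope dp_{NetOne}/dp_{LinkUp} = 0.2 > 0: the reaction function is upward-sloping, so the choices are strategic complements.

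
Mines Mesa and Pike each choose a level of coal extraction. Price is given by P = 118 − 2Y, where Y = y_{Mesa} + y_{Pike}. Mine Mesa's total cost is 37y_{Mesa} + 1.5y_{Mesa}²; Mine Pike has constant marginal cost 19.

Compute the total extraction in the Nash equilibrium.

Mine Mesa's profit: π = y_{Mesa}(118 − 2(y_{Mesa} + y_{Pike})) − 37y_{Mesa} − 1.5y_{Mesa}².
∂π/∂y_{Mesa} = 81 − 7y_{Mesa} − 2y_{Pike} = 0, so y_{Mesa} = 81/7 − (2/7)y_{Pike}.
For Pike: ∂π/∂y_{Pike} = 99 − 4y_{Pike} − 2y_{Mesa} = 0 ⇒ y_{Pike} = 24.75 − 0.5y_{Mesa}.
Solving the two reaction functions simultaneously: (1 − (−2/7)(−0.5))y_{Mesa} = 81/7 − (2/7)·24.75, so (6/7)y_{Mesa} = 4.5 and y_{Mesa} = 5.25.
Then y_{Pike} = 24.75 − 0.5·5.25 = 22.125.
Total extraction: 5.25 + 22.125 = 27.375.

27.375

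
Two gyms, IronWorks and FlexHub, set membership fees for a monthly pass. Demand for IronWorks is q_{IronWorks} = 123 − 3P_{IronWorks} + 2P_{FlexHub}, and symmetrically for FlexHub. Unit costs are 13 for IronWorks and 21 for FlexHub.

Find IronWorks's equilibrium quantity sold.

IronWorks's profit: π = (P_{IronWorks} − 13)(123 − 3P_{IronWorks} + 2P_{FlexHub}).
∂π/∂P_{IronWorks} = 162 − 6P_{IronWorks} + 2P_{FlexHub} = 0 ⇒ P_{IronWorks} = 27 + (1/3)P_{FlexHub}.
Similarly P_{FlexHub} = 31 + (1/3)P_{IronWorks}.
Substituting the second reaction function into the first: P_{IronWorks} = 27 + (1/3)(31 + (1/3)P_{IronWorks}), which gives (8/9)P_{IronWorks} = 112/3 ⇒ P_{IronWorks} = 42.
Then P_{FlexHub} = 31 + (1/3)·42 = 45.
q_{IronWorks} = 123 − 3·42 + 2·45 = 87.

87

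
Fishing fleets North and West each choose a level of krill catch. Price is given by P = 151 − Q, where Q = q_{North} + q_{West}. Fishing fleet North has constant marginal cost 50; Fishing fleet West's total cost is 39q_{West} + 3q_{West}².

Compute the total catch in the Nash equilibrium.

Fishing fleet North's profit: π = q_{North}(151 − (q_{North} + q_{West})) − 50q_{North}.
∂π/∂q_{North} = 101 − 2q_{North} − q_{West} = 0, so q_{North} = 50.5 − 0.5q_{West}.
For West: ∂π/∂q_{West} = 112 − 8q_{West} − q_{North} = 0 ⇒ q_{West} = 14 − 0.125q_{North}.
Plugging q_{West} into North's best response: q_{North} = 50.5 − 0.5(14 − 0.125q_{North}) ⇒ 0.9375q_{North} = 43.5, so q_{North} = 46.4.
Then q_{West} = 14 − 0.125·46.4 = 8.2.
Total catch: 46.4 + 8.2 = 54.6.

54.6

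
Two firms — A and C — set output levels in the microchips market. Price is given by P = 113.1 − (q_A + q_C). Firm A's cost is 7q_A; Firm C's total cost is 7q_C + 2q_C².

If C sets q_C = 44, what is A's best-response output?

Firm A's profit: π = q_A(113.1 − (q_A + q_C)) − 7q_A.
∂π/∂q_A = 106.1 − 2q_A − q_C = 0, so q_A = 53.05 − 0.5q_C.
At q_C = 44: q_A = 53.05 − 0.5·44 = 31.05.

31.05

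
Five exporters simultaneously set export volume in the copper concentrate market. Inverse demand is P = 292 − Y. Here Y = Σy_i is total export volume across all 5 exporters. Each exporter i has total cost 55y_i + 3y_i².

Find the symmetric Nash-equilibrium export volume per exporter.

19.75

A representative exporter's profit is π_i = y_i(292 − Y) − 55y_i − 3y_i², with Y = y_i + Σ_{j≠i} y_j.
First-order condition: 237 − 8y_i − Σ_{j≠i} y_j = 0.
With identical exporters, set every y_j = y: then 237 − 8y − 4y = 0, i.e. y = 237/12 = 19.75.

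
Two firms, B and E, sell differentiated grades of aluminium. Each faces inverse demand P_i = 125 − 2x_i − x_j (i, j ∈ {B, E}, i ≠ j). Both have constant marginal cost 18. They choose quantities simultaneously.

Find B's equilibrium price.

60.8

Firm B's profit: π = x_B(125 − 2x_B − x_E) − 18x_B.
∂π/∂x_B = 107 − 4x_B − x_E = 0 ⇒ x_B = 26.75 − 0.25x_E.
Setting x_B = x_E in the reaction function: x_B = 26.75 − 0.25x_B, so x_B = 26.75 / 1.25 = 21.4.
P_B = 125 − 2·21.4 − 21.4 = 60.8.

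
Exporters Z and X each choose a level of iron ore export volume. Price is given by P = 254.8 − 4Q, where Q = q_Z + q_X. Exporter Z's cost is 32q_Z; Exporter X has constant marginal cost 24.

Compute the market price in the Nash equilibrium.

103.6

Exporter Z's profit: π = q_Z(254.8 − 4(q_Z + q_X)) − 32q_Z.
∂π/∂q_Z = 222.8 − 8q_Z − 4q_X = 0, so q_Z = 27.85 − 0.5q_X.
By the same steps for X: q_X = 28.85 − 0.5q_Z.
Substituting the second reaction function into the first: q_Z = 27.85 − 0.5(28.85 − 0.5q_Z), which gives 0.75q_Z = 13.425 ⇒ q_Z = 17.9.
Then q_X = 28.85 − 0.5·17.9 = 19.9.
Equilibrium price: P = 254.8 − 4·37.8 = 103.6.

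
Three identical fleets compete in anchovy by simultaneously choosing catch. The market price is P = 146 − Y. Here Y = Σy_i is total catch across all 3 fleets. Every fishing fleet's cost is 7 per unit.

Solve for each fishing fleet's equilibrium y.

A representative fishing fleet's profit is π_i = y_i(146 − Y) − 7y_i, with Y = y_i + Σ_{j≠i} y_j.
First-order condition: 139 − 2y_i − Σ_{j≠i} y_j = 0.
With identical fishing fleets, set every y_j = y: then 139 − 2y − 2y = 0, i.e. y = 139/4 = 34.75.

34.75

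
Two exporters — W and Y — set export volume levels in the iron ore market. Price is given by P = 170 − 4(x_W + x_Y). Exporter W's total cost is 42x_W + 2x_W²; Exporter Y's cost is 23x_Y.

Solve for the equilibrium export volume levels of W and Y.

5.45, 15.65

Exporter W's profit: π = x_W(170 − 4(x_W + x_Y)) − 42x_W − 2x_W².
∂π/∂x_W = 128 − 12x_W − 4x_Y = 0, so x_W = 32/3 − (1/3)x_Y.
For Y: ∂π/∂x_Y = 147 − 8x_Y − 4x_W = 0 ⇒ x_Y = 18.375 − 0.5x_W.
Substituting the second reaction function into the first: x_W = 32/3 − (1/3)(18.375 − 0.5x_W), which gives (5/6)x_W = 109/24 ⇒ x_W = 5.45.
Then x_Y = 18.375 − 0.5·5.45 = 15.65.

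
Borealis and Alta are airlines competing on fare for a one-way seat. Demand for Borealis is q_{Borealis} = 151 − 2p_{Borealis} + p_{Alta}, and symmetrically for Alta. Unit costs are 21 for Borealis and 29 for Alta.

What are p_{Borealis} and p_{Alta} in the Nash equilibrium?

Borealis's profit: π = (p_{Borealis} − 21)(151 − 2p_{Borealis} + p_{Alta}).
∂π/∂p_{Borealis} = 193 − 4p_{Borealis} + p_{Alta} = 0 ⇒ p_{Borealis} = 48.25 + 0.25p_{Alta}.
Similarly p_{Alta} = 52.25 + 0.25p_{Borealis}.
Plugging p_{Alta} into Borealis's best response: p_{Borealis} = 48.25 + 0.25(52.25 + 0.25p_{Borealis}) ⇒ 0.9375p_{Borealis} = 61.3125, so p_{Borealis} = 65.4.
Then p_{Alta} = 52.25 + 0.25·65.4 = 68.6.

65.4, 68.6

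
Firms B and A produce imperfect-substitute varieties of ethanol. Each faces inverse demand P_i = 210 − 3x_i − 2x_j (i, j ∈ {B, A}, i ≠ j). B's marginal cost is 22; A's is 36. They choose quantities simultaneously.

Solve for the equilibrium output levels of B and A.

Firm B's profit: π = x_B(210 − 3x_B − 2x_A) − 22x_B.
∂π/∂x_B = 188 − 6x_B − 2x_A = 0 ⇒ x_B = 94/3 − (1/3)x_A.
Similarly x_A = 29 − (1/3)x_B.
Solving the two reaction functions simultaneously: (1 − (−1/3)(−1/3))x_B = 94/3 − (1/3)·29, so (8/9)x_B = 65/3 and x_B = 24.375.
Then x_A = 29 − (1/3)·24.375 = 20.875.

24.375, 20.875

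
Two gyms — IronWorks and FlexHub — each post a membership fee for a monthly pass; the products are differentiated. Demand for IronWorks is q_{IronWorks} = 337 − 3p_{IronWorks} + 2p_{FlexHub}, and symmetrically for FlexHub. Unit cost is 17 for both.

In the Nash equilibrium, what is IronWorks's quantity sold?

IronWorks's profit: π = (p_{IronWorks} − 17)(337 − 3p_{IronWorks} + 2p_{FlexHub}).
∂π/∂p_{IronWorks} = 388 − 6p_{IronWorks} + 2p_{FlexHub} = 0 ⇒ p_{IronWorks} = 194/3 + (1/3)p_{FlexHub}.
Setting p_{IronWorks} = p_{FlexHub} in the reaction function: p_{IronWorks} = 194/3 + (1/3)p_{IronWorks}, so p_{IronWorks} = (194/3) / (2/3) = 97.
q_{IronWorks} = 337 − 3·97 + 2·97 = 240.

240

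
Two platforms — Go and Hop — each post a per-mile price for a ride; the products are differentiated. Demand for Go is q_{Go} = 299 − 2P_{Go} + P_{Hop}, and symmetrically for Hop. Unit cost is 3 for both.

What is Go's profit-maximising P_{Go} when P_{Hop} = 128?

Go's profit: π = (P_{Go} − 3)(299 − 2P_{Go} + P_{Hop}).
∂π/∂P_{Go} = 305 − 4P_{Go} + P_{Hop} = 0 ⇒ P_{Go} = 76.25 + 0.25P_{Hop}.
At P_{Hop} = 128: P_{Go} = 76.25 + 0.25·128 = 108.25.

108.25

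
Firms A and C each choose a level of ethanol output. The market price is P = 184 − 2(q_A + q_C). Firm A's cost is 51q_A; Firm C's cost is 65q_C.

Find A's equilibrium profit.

Firm A's profit: π = q_A(184 − 2(q_A + q_C)) − 51q_A.
∂π/∂q_A = 133 − 4q_A − 2q_C = 0, so q_A = 33.25 − 0.5q_C.
By the same steps for C: q_C = 29.75 − 0.5q_A.
Plugging q_C into A's best response: q_A = 33.25 − 0.5(29.75 − 0.5q_A) ⇒ 0.75q_A = 18.375, so q_A = 24.5.
Then q_C = 29.75 − 0.5·24.5 = 17.5.
Price P = 184 − 2·42 = 100.
A's profit: (100 − 51)·24.5 = 1200.5.

1200.5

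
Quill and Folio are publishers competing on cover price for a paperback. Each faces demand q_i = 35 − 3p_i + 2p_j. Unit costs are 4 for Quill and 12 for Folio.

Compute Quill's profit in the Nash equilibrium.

Quill's profit: π = (p_{Quill} − 4)(35 − 3p_{Quill} + 2p_{Folio}).
∂π/∂p_{Quill} = 47 − 6p_{Quill} + 2p_{Folio} = 0 ⇒ p_{Quill} = 47/6 + (1/3)p_{Folio}.
Similarly p_{Folio} = 71/6 + (1/3)p_{Quill}.
Substituting the second reaction function into the first: p_{Quill} = 47/6 + (1/3)(71/6 + (1/3)p_{Quill}), which gives (8/9)p_{Quill} = 106/9 ⇒ p_{Quill} = 13.25.
Then p_{Folio} = 71/6 + (1/3)·13.25 = 16.25.
q_{Quill} = 35 − 3·13.25 + 2·16.25 = 27.75.
Profit = (13.25 − 4)·27.75 = 256.6875.

256.6875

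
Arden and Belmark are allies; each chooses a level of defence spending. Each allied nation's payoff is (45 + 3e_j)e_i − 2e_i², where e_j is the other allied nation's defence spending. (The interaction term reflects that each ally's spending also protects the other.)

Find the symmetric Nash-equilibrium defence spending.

45

Arden's payoff is (45 + 3e_B)e_A − 2e_A².
∂π/∂e_A = 45 + 3e_B − 4e_A = 0, so e_A = 11.25 + 0.75e_B.
The game is symmetric, so in equilibrium e_B = e_A: the reaction function gives 0.25e_A = 11.25, hence e_A = 45.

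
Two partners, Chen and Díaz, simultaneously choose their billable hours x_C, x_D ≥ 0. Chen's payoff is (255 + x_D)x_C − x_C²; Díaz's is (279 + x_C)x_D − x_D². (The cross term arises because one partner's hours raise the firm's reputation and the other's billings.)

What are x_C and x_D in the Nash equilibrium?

263, 271

Expanding Chen's payoff: 255x_C + x_Dx_C − x_C².
∂π/∂x_C = 255 + x_D − 2x_C = 0, so x_C = 127.5 + 0.5x_D.
Likewise for Díaz: x_D = 139.5 + 0.5x_C.
Substituting the second reaction function into the first: x_C = 127.5 + 0.5(139.5 + 0.5x_C), which gives 0.75x_C = 197.25 ⇒ x_C = 263.
Then x_D = 139.5 + 0.5·263 = 271.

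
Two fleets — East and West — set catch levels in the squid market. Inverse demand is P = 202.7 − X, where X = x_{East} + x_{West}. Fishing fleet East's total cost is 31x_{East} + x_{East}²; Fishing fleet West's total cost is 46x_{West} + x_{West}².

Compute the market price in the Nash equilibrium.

Fishing fleet East's profit: π = x_{East}(202.7 − (x_{East} + x_{West})) − 31x_{East} − x_{East}².
∂π/∂x_{East} = 171.7 − 4x_{East} − x_{West} = 0, so x_{East} = 42.925 − 0.25x_{West}.
By the same steps for West: x_{West} = 39.175 − 0.25x_{East}.
Solving the two reaction functions simultaneously: (1 − (−0.25)(−0.25))x_{East} = 42.925 − 0.25·39.175, so 0.9375x_{East} = 5301/160 and x_{East} = 35.34.
Then x_{West} = 39.175 − 0.25·35.34 = 30.34.
Equilibrium price: P = 202.7 − 65.68 = 137.02.

137.02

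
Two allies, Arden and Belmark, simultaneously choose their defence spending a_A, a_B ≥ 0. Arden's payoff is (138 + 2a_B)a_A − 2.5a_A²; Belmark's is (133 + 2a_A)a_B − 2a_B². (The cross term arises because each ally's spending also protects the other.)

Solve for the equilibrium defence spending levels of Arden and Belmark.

51.125, 58.8125

Expanding Arden's payoff: 138a_A + 2a_Ba_A − 2.5a_A².
∂π/∂a_A = 138 + 2a_B − 5a_A = 0, so a_A = 27.6 + 0.4a_B.
Likewise for Belmark: a_B = 33.25 + 0.5a_A.
Solving the two reaction functions simultaneously: (1 − (0.4)(0.5))a_A = 27.6 + 0.4·33.25, so 0.8a_A = 40.9 and a_A = 51.125.
Then a_B = 33.25 + 0.5·51.125 = 58.8125.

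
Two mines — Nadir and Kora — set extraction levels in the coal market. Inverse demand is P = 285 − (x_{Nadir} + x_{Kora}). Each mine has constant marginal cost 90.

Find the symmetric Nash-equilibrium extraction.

65

Mine Nadir's profit: π = x_{Nadir}(285 − (x_{Nadir} + x_{Kora})) − 90x_{Nadir}.
∂π/∂x_{Nadir} = 195 − 2x_{Nadir} − x_{Kora} = 0, so x_{Nadir} = 97.5 − 0.5x_{Kora}.
Setting x_{Nadir} = x_{Kora} in the reaction function: x_{Nadir} = 97.5 − 0.5x_{Nadir}, so x_{Nadir} = 97.5 / 1.5 = 65.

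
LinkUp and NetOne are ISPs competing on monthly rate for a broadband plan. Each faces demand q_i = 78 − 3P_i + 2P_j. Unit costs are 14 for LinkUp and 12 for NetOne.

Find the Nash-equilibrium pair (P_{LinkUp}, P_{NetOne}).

LinkUp's profit: π = (P_{LinkUp} − 14)(78 − 3P_{LinkUp} + 2P_{NetOne}).
∂π/∂P_{LinkUp} = 120 − 6P_{LinkUp} + 2P_{NetOne} = 0 ⇒ P_{LinkUp} = 20 + (1/3)P_{NetOne}.
Similarly P_{NetOne} = 19 + (1/3)P_{LinkUp}.
Substituting the second reaction function into the first: P_{LinkUp} = 20 + (1/3)(19 + (1/3)P_{LinkUp}), which gives (8/9)P_{LinkUp} = 79/3 ⇒ P_{LinkUp} = 29.625.
Then P_{NetOne} = 19 + (1/3)·29.625 = 28.875.

29.625, 28.875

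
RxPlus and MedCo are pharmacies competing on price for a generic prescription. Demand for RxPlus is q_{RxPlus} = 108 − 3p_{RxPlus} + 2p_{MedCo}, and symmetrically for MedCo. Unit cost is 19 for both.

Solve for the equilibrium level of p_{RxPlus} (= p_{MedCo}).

RxPlus's profit: π = (p_{RxPlus} − 19)(108 − 3p_{RxPlus} + 2p_{MedCo}).
∂π/∂p_{RxPlus} = 165 − 6p_{RxPlus} + 2p_{MedCo} = 0 ⇒ p_{RxPlus} = 27.5 + (1/3)p_{MedCo}.
The game is symmetric, so in equilibrium p_{MedCo} = p_{RxPlus}: the reaction function gives (2/3)p_{RxPlus} = 27.5, hence p_{RxPlus} = 41.25.

41.25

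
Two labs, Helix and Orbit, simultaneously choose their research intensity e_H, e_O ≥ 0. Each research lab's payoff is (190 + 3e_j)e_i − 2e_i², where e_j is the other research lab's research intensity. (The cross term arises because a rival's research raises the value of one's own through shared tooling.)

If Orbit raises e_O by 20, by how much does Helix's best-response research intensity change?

15

Helix's payoff is (190 + 3e_O)e_H − 2e_H².
∂π/∂e_H = 190 + 3e_O − 4e_H = 0, so e_H = 47.5 + 0.75e_O.
The reaction-function slope is 0.75, so a 20-unit rise in e_O moves e_H by 0.75 × 20 = 15. Helix's best response rises — the actions are strategic complements.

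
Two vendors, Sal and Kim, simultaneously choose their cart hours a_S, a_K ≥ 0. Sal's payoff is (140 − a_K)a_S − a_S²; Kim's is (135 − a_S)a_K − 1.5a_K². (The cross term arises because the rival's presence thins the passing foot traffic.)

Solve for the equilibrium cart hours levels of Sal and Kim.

Expanding Sal's payoff: 140a_S − a_Ka_S − a_S².
∂π/∂a_S = 140 − a_K − 2a_S = 0, so a_S = 70 − 0.5a_K.
Likewise for Kim: a_K = 45 − (1/3)a_S.
Plugging a_K into Sal's best response: a_S = 70 − 0.5(45 − (1/3)a_S) ⇒ (5/6)a_S = 47.5, so a_S = 57.
Then a_K = 45 − (1/3)·57 = 26.

57, 26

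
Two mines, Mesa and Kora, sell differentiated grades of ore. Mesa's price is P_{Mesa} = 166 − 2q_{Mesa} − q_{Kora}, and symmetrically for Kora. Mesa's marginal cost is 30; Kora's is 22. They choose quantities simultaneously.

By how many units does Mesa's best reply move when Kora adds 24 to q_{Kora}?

-6

Mine Mesa's profit: π = q_{Mesa}(166 − 2q_{Mesa} − q_{Kora}) − 30q_{Mesa}.
∂π/∂q_{Mesa} = 136 − 4q_{Mesa} − q_{Kora} = 0 ⇒ q_{Mesa} = 34 − 0.25q_{Kora}.
The reaction-function slope is −0.25, so a 24-unit rise in q_{Kora} moves q_{Mesa} by −0.25 × 24 = −6. Mesa's best response falls — the actions are strategic substitutes.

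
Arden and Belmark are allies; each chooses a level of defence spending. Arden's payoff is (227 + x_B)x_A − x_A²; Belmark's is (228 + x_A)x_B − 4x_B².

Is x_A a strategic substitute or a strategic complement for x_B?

strategic complements

Expanding Arden's payoff: 227x_A + x_Bx_A − x_A².
∂π/∂x_A = 227 + x_B − 2x_A = 0, so x_A = 113.5 + 0.5x_B.
The best-response slope dx_A/dx_B = 0.5 > 0: the reaction function is upward-sloping, so the choices are strategic complements.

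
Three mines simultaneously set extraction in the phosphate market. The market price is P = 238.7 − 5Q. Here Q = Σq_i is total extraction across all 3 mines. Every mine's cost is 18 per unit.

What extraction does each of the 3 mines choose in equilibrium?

A representative mine's profit is π_i = q_i(238.7 − 5Q) − 18q_i, with Q = q_i + Σ_{j≠i} q_j.
First-order condition: 220.7 − 10q_i − 5Σ_{j≠i} q_j = 0.
In a symmetric equilibrium every mine chooses the same q, so Σ_{j≠i} q_j = 2q. The condition becomes 220.7 − 20q = 0, giving q = 220.7/20 = 11.035.

11.035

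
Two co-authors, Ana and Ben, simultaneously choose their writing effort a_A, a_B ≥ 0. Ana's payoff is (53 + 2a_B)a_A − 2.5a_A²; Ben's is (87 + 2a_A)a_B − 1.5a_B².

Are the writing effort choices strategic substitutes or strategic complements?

strategic complements

Expanding Ana's payoff: 53a_A + 2a_Ba_A − 2.5a_A².
∂π/∂a_A = 53 + 2a_B − 5a_A = 0, so a_A = 10.6 + 0.4a_B.
The best-response slope da_A/da_B = 0.4 > 0: the reaction function is upward-sloping, so the choices are strategic complements.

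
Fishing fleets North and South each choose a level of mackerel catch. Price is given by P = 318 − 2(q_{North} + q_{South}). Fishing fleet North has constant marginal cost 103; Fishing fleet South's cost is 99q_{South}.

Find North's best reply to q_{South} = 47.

Fishing fleet North's profit: π = q_{North}(318 − 2(q_{North} + q_{South})) − 103q_{North}.
∂π/∂q_{North} = 215 − 4q_{North} − 2q_{South} = 0, so q_{North} = 53.75 − 0.5q_{South}.
At q_{South} = 47: q_{North} = 53.75 − 0.5·47 = 30.25.

30.25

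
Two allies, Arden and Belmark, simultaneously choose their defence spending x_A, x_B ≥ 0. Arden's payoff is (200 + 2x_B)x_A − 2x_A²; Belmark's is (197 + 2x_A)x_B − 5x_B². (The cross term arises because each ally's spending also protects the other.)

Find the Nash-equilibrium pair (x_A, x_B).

Expanding Arden's payoff: 200x_A + 2x_Bx_A − 2x_A².
∂π/∂x_A = 200 + 2x_B − 4x_A = 0, so x_A = 50 + 0.5x_B.
Likewise for Belmark: x_B = 19.7 + 0.2x_A.
Substituting the second reaction function into the first: x_A = 50 + 0.5(19.7 + 0.2x_A), which gives 0.9x_A = 59.85 ⇒ x_A = 66.5.
Then x_B = 19.7 + 0.2·66.5 = 33.

66.5, 33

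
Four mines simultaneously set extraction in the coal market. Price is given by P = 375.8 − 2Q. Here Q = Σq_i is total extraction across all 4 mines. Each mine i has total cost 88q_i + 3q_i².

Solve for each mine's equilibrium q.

17.9875

A representative mine's profit is π_i = q_i(375.8 − 2Q) − 88q_i − 3q_i², with Q = q_i + Σ_{j≠i} q_j.
First-order condition: 287.8 − 10q_i − 2Σ_{j≠i} q_j = 0.
With identical mines, set every q_j = q: then 287.8 − 10q − 6q = 0, i.e. q = 287.8/16 = 17.9875.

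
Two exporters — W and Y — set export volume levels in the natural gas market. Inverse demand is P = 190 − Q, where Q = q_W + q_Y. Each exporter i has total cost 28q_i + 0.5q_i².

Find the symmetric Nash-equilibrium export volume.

Exporter W's profit: π = q_W(190 − (q_W + q_Y)) − 28q_W − 0.5q_W².
∂π/∂q_W = 162 − 3q_W − q_Y = 0, so q_W = 54 − (1/3)q_Y.
Setting q_W = q_Y in the reaction function: q_W = 54 − (1/3)q_W, so q_W = 54 / (4/3) = 40.5.

40.5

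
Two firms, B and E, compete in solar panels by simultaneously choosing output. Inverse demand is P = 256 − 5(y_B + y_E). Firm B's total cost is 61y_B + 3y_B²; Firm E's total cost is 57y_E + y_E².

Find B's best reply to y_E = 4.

Firm B's profit: π = y_B(256 − 5(y_B + y_E)) − 61y_B − 3y_B².
∂π/∂y_B = 195 − 16y_B − 5y_E = 0, so y_B = 12.1875 − 0.3125y_E.
At y_E = 4: y_B = 12.1875 − 0.3125·4 = 10.9375.

10.9375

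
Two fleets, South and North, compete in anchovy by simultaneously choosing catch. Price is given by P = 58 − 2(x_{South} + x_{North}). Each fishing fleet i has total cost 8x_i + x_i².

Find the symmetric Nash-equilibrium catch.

Fishing fleet South's profit: π = x_{South}(58 − 2(x_{South} + x_{North})) − 8x_{South} − x_{South}².
∂π/∂x_{South} = 50 − 6x_{South} − 2x_{North} = 0, so x_{South} = 25/3 − (1/3)x_{North}.
By symmetry x_{North} = x_{South}; substituting into the reaction function, (4/3)x_{South} = 25/3 and x_{South} = 6.25.

6.25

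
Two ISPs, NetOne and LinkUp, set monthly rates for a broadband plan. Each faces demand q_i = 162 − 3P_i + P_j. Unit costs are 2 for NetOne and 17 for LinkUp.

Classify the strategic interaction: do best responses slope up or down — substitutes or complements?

NetOne's profit: π = (P_{NetOne} − 2)(162 − 3P_{NetOne} + P_{LinkUp}).
∂π/∂P_{NetOne} = 168 − 6P_{NetOne} + P_{LinkUp} = 0 ⇒ P_{NetOne} = 28 + (1/6)P_{LinkUp}.
The best-response slope dP_{NetOne}/dP_{LinkUp} = 1/6 > 0: the reaction function is upward-sloping, so the choices are strategic complements.

strategic complements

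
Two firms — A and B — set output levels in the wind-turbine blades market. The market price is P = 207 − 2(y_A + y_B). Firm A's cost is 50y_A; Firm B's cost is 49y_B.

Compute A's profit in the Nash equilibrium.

Firm A's profit: π = y_A(207 − 2(y_A + y_B)) − 50y_A.
∂π/∂y_A = 157 − 4y_A − 2y_B = 0, so y_A = 39.25 − 0.5y_B.
By the same steps for B: y_B = 39.5 − 0.5y_A.
Solving the two reaction functions simultaneously: (1 − (−0.5)(−0.5))y_A = 39.25 − 0.5·39.5, so 0.75y_A = 19.5 and y_A = 26.
Then y_B = 39.5 − 0.5·26 = 26.5.
Price P = 207 − 2·52.5 = 102.
A's profit: (102 − 50)·26 = 1352.

1352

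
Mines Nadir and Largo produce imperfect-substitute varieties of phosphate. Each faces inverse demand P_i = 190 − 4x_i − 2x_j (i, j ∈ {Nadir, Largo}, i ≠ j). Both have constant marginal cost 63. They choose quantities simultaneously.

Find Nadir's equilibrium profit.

645.16

Mine Nadir's profit: π = x_{Nadir}(190 − 4x_{Nadir} − 2x_{Largo}) − 63x_{Nadir}.
∂π/∂x_{Nadir} = 127 − 8x_{Nadir} − 2x_{Largo} = 0 ⇒ x_{Nadir} = 15.875 − 0.25x_{Largo}.
Setting x_{Nadir} = x_{Largo} in the reaction function: x_{Nadir} = 15.875 − 0.25x_{Nadir}, so x_{Nadir} = 15.875 / 1.25 = 12.7.
P_{Nadir} = 190 − 4·12.7 − 2·12.7 = 113.8.
Profit = (113.8 − 63)·12.7 = 645.16.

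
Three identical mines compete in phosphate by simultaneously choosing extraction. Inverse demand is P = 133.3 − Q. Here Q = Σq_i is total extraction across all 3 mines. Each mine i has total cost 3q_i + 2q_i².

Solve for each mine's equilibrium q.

A representative mine's profit is π_i = q_i(133.3 − Q) − 3q_i − 2q_i², with Q = q_i + Σ_{j≠i} q_j.
First-order condition: 130.3 − 6q_i − Σ_{j≠i} q_j = 0.
With identical mines, set every q_j = q: then 130.3 − 6q − 2q = 0, i.e. q = 130.3/8 = 16.2875.

16.2875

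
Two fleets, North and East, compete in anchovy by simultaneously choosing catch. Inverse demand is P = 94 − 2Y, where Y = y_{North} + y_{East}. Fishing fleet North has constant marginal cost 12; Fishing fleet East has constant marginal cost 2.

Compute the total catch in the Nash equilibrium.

29

Fishing fleet North's profit: π = y_{North}(94 − 2(y_{North} + y_{East})) − 12y_{North}.
∂π/∂y_{North} = 82 − 4y_{North} − 2y_{East} = 0, so y_{North} = 20.5 − 0.5y_{East}.
By the same steps for East: y_{East} = 23 − 0.5y_{North}.
Plugging y_{East} into North's best response: y_{North} = 20.5 − 0.5(23 − 0.5y_{North}) ⇒ 0.75y_{North} = 9, so y_{North} = 12.
Then y_{East} = 23 − 0.5·12 = 17.
Total catch: 12 + 17 = 29.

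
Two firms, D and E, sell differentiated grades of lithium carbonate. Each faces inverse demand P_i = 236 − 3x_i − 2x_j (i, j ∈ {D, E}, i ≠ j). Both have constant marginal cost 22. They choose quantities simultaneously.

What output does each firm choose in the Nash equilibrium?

Firm D's profit: π = x_D(236 − 3x_D − 2x_E) − 22x_D.
∂π/∂x_D = 214 − 6x_D − 2x_E = 0 ⇒ x_D = 107/3 − (1/3)x_E.
By symmetry x_E = x_D; substituting into the reaction function, (4/3)x_D = 107/3 and x_D = 26.75.

26.75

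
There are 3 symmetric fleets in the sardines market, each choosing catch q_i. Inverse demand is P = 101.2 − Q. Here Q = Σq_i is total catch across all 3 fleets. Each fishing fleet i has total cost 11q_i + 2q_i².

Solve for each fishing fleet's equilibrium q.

A representative fishing fleet's profit is π_i = q_i(101.2 − Q) − 11q_i − 2q_i², with Q = q_i + Σ_{j≠i} q_j.
First-order condition: 90.2 − 6q_i − Σ_{j≠i} q_j = 0.
Imposing symmetry (q_j = q for all j) turns Σ_{j≠i} q_j into 2q, so 90.2 = 8q and q = 11.275.

11.275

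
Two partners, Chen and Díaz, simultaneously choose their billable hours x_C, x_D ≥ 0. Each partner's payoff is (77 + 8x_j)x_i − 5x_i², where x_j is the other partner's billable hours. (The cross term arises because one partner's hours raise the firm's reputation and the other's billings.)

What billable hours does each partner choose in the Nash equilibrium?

Chen's payoff is (77 + 8x_D)x_C − 5x_C².
∂π/∂x_C = 77 + 8x_D − 10x_C = 0, so x_C = 7.7 + 0.8x_D.
By symmetry x_D = x_C; substituting into the reaction function, 0.2x_C = 7.7 and x_C = 38.5.

38.5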